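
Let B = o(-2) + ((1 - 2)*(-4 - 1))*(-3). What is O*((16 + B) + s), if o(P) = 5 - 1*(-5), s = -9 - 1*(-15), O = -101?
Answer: -1717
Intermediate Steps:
s = 6 (s = -9 + 15 = 6)
o(P) = 10 (o(P) = 5 + 5 = 10)
B = -5 (B = 10 + ((1 - 2)*(-4 - 1))*(-3) = 10 - 1*(-5)*(-3) = 10 + 5*(-3) = 10 - 15 = -5)
O*((16 + B) + s) = -101*((16 - 5) + 6) = -101*(11 + 6) = -101*17 = -1717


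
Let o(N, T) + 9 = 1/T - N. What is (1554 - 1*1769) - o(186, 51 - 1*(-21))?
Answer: -1441/72 ≈ -20.014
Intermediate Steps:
o(N, T) = -9 + 1/T - N (o(N, T) = -9 + (1/T - N) = -9 + 1/T - N)
(1554 - 1*1769) - o(186, 51 - 1*(-21)) = (1554 - 1*1769) - (-9 + 1/(51 - 1*(-21)) - 1*186) = (1554 - 1769) - (-9 + 1/(51 + 21) - 186) = -215 - (-9 + 1/72 - 186) = -215 - 1*(-14039/72) = -215 + 14039/72 = -1441/72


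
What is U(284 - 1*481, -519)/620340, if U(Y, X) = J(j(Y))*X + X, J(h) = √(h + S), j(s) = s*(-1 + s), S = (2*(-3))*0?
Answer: -173/206780 - 519*√4334/206780 ≈ -0.16607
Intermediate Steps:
S = 0 (S = -6*0 = 0)
J(h) = √h (J(h) = √(h + 0) = √h)
U(Y, X) = X + X*√(Y*(-1 + Y)) (U(Y, X) = √(Y*(-1 + Y))*X + X = X*√(Y*(-1 + Y)) + X = X + X*√(Y*(-1 + Y)))
U(284 - 1*481, -519)/620340 = -519*(1 + √((284 - 1*481)*(-1 + (284 - 1*481))))/620340 = -519*(1 + √((284 - 481)*(-1 + (284 - 481))))*(1/620340) = -519*(1 + √(-197*(-1 - 197)))*(1/620340) = -519*(1 + √(-197*(-198)))*(1/620340) = -519*(1 + √39006)*(1/620340) = -519*(1 + 3*√4334)*(1/620340) = (-519 - 1557*√4334)*(1/620340) = -173/206780 - 519*√4334/206780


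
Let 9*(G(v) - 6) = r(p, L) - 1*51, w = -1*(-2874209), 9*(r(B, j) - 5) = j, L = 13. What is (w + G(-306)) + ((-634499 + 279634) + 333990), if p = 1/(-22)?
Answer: 231120139/81 ≈ 2.8533e+6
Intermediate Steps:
p = -1/22 ≈ -0.045455
r(B, j) = 5 + j/9
w = 2874209
G(v) = 85/81 (G(v) = 6 + ((5 + (⅑)*13) - 1*51)/9 = 6 + ((5 + 13/9) - 51)/9 = 6 + (58/9 - 51)/9 = 6 + (⅑)*(-401/9) = 6 - 401/81 = 85/81)
(w + G(-306)) + ((-634499 + 279634) + 333990) = (2874209 + 85/81) + ((-634499 + 279634) + 333990) = 232811014/81 + (-354865 + 333990) = 232811014/81 - 20875 = 231120139/81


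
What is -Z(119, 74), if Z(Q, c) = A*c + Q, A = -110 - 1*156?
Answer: 19565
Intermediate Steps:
A = -266 (A = -110 - 156 = -266)
Z(Q, c) = Q - 266*c (Z(Q, c) = -266*c + Q = Q - 266*c)
-Z(119, 74) = -(119 - 266*74) = -(119 - 19684) = -1*(-19565) = 19565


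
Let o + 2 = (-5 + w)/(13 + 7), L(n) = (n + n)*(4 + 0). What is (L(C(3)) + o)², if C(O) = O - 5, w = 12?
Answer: 124609/400 ≈ 311.52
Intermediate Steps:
C(O) = -5 + O
L(n) = 8*n (L(n) = (2*n)*4 = 8*n)
o = -33/20 (o = -2 + (-5 + 12)/(13 + 7) = -2 + 7/20 = -33/20 ≈ -1.6500)
(L(C(3)) + o)² = (8*(-5 + 3) - 33/20)² = (8*(-2) - 33/20)² = (-16 - 33/20)² = (-353/20)² = 124609/400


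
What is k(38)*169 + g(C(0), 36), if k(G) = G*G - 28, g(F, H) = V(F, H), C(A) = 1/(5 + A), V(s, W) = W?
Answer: 239340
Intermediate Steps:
g(F, H) = H
k(G) = -28 + G² (k(G) = G² - 28 = -28 + G²)
k(38)*169 + g(C(0), 36) = (-28 + 38²)*169 + 36 = (-28 + 1444)*169 + 36 = 1416*169 + 36 = 239304 + 36 = 239340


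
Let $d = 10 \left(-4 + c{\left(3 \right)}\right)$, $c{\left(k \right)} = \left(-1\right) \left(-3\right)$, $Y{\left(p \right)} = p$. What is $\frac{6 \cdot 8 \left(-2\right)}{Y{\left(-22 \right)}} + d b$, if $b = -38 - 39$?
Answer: $\frac{8518}{11} \approx 774.36$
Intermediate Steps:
$c{\left(k \right)} = 3$
$d = -10$ ($d = 10 \left(-4 + 3\right) = 10 \left(-1\right) = -10$)
$b = -77$ ($b = -38 + \left(-47 + 8\right) = -38 - 39 = -77$)
$\frac{6 \cdot 8 \left(-2\right)}{Y{\left(-22 \right)}} + d b = \frac{6 \cdot 8 \left(-2\right)}{-22} - -770 = 48 \left(-2\right) \left(- \frac{1}{22}\right) + 770 = \left(-96\right) \left(- \frac{1}{22}\right) + 770 = \frac{48}{11} + 770 = \frac{8518}{11}$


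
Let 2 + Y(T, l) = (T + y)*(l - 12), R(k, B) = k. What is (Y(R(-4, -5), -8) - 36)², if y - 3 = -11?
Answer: 40804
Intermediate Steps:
y = -8 (y = 3 - 11 = -8)
Y(T, l) = -2 + (-12 + l)*(-8 + T) (Y(T, l) = -2 + (T - 8)*(l - 12) = -2 + (-8 + T)*(-12 + l) = -2 + (-12 + l)*(-8 + T))
(Y(R(-4, -5), -8) - 36)² = ((94 - 12*(-4) - 8*(-8) - 4*(-8)) - 36)² = ((94 + 48 + 64 + 32) - 36)² = (238 - 36)² = 202² = 40804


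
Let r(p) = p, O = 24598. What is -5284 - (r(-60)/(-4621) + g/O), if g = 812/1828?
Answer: -39211892500761/7420854658 ≈ -5284.0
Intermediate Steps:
g = 203/457 (g = 812*(1/1828) = 203/457 ≈ 0.44420)
-5284 - (r(-60)/(-4621) + g/O) = -5284 - (-60/(-4621) + (203/457)/24598) = -5284 - (-60*(-1/4621) + (203/457)*(1/24598)) = -5284 - (60/4621 + 29/1605898) = -5284 - 1*96487889/7420854658 = -5284 - 96487889/7420854658 = -39211892500761/7420854658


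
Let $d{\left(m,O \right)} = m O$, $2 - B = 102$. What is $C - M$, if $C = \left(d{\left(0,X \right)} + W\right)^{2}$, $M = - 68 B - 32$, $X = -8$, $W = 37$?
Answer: $-5399$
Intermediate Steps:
$B = -100$ ($B = 2 - 102 = -100$)
$M = 6768$ ($M = \left(-68\right) \left(-100\right) - 32 = 6800 - 32 = 6768$)
$d{\left(m,O \right)} = O m$
$C = 1369$ ($C = \left(\left(-8\right) 0 + 37\right)^{2} = \left(0 + 37\right)^{2} = 37^{2} = 1369$)
$C - M = 1369 - 6768 = -5399$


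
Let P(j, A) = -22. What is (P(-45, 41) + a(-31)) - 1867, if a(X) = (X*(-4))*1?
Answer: -1765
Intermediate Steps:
a(X) = -4*X (a(X) = -4*X*1 = -4*X)
(P(-45, 41) + a(-31)) - 1867 = (-22 - 4*(-31)) - 1867 = (-22 + 124) - 1867 = 102 - 1867 = -1765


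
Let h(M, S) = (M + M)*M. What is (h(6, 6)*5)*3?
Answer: 1080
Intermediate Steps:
h(M, S) = 2*M² (h(M, S) = (2*M)*M = 2*M²)
(h(6, 6)*5)*3 = ((2*6²)*5)*3 = ((2*36)*5)*3 = (72*5)*3 = 360*3 = 1080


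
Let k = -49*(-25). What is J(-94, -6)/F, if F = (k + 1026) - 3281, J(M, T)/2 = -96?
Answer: 96/515 ≈ 0.18641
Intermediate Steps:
k = 1225
J(M, T) = -192 (J(M, T) = 2*(-96) = -192)
F = -1030 (F = (1225 + 1026) - 3281 = 2251 - 3281 = -1030)
J(-94, -6)/F = -192/(-1030) = -192*(-1/1030) = 96/515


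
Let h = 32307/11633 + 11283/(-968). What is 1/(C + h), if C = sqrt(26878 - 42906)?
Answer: -1125871289960472/2042416601814048377 - 253608710867072*I*sqrt(4007)/2042416601814048377 ≈ -0.00055124 - 0.0078601*I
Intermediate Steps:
C = 2*I*sqrt(4007) (C = sqrt(-16028) = 2*I*sqrt(4007) ≈ 126.6*I)
h = -99981963/11260744 (h = 32307*(1/11633) + 11283*(-1/968) = 32307/11633 - 11283/968 = -99981963/11260744 ≈ -8.8788)
1/(C + h) = 1/(2*I*sqrt(4007) - 99981963/11260744) = 1/(-99981963/11260744 + 2*I*sqrt(4007))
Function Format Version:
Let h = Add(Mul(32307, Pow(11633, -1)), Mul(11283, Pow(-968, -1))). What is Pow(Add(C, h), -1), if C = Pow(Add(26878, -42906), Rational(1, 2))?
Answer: Add(Rational(-1125871289960472, 2042416601814048377), Mul(Rational(-253608710867072, 2042416601814048377), I, Pow(4007, Rational(1, 2)))) ≈ Add(-0.00055124, Mul(-0.0078601, I))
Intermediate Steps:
C = Mul(2, I, Pow(4007, Rational(1, 2))) (C = Pow(-16028, Rational(1, 2)) = Mul(2, I, Pow(4007, Rational(1, 2))) ≈ Mul(126.60, I))
h = Rational(-99981963, 11260744) (h = Add(Mul(32307, Rational(1, 11633)), Mul(11283, Rational(-1, 968))) = Add(Rational(32307, 11633), Rational(-11283, 968)) = Rational(-99981963, 11260744) ≈ -8.8788)
Pow(Add(C, h), -1) = Pow(Add(Mul(2, I, Pow(4007, Rational(1, 2))), Rational(-99981963, 11260744)), -1) = Pow(Add(Rational(-99981963, 11260744), Mul(2, I, Pow(4007, Rational(1, 2)))), -1)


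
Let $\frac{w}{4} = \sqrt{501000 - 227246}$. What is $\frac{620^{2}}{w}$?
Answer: $\frac{48050 \sqrt{273754}}{136877} \approx 183.67$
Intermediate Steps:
$w = 4 \sqrt{273754}$ ($w = 4 \sqrt{501000 - 227246} = 4 \sqrt{273754} \approx 2092.9$)
$\frac{620^{2}}{w} = \frac{620^{2}}{4 \sqrt{273754}} = 384400 \frac{\sqrt{273754}}{1095016} = \frac{48050 \sqrt{273754}}{136877}$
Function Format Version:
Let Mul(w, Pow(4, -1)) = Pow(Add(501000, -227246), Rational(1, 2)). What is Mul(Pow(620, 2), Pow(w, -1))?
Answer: Mul(Rational(48050, 136877), Pow(273754, Rational(1, 2))) ≈ 183.67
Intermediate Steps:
w = Mul(4, Pow(273754, Rational(1, 2))) (w = Mul(4, Pow(Add(501000, -227246), Rational(1, 2))) = Mul(4, Pow(273754, Rational(1, 2))) ≈ 2092.9)
Mul(Pow(620, 2), Pow(w, -1)) = Mul(Pow(620, 2), Pow(Mul(4, Pow(273754, Rational(1, 2))), -1)) = Mul(384400, Mul(Rational(1, 1095016), Pow(273754, Rational(1, 2)))) = Mul(Rational(48050, 136877), Pow(273754, Rational(1, 2)))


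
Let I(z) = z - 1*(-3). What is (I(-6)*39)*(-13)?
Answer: 1521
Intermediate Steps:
I(z) = 3 + z (I(z) = z + 3 = 3 + z)
(I(-6)*39)*(-13) = ((3 - 6)*39)*(-13) = -3*39*(-13) = -117*(-13) = 1521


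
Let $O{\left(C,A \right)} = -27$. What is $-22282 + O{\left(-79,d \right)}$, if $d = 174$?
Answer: $-22309$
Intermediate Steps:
$-22282 + O{\left(-79,d \right)} = -22282 - 27 = -22309$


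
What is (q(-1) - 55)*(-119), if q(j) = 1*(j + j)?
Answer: 6783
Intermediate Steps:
q(j) = 2*j (q(j) = 1*(2*j) = 2*j)
(q(-1) - 55)*(-119) = (2*(-1) - 55)*(-119) = (-2 - 55)*(-119) = -57*(-119) = 6783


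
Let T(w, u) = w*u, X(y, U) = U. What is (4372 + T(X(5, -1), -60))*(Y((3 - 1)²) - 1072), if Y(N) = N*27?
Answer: -4272448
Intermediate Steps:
T(w, u) = u*w
Y(N) = 27*N
(4372 + T(X(5, -1), -60))*(Y((3 - 1)²) - 1072) = (4372 - 60*(-1))*(27*(3 - 1)² - 1072) = (4372 + 60)*(27*2² - 1072) = 4432*(27*4 - 1072) = 4432*(108 - 1072) = 4432*(-964) = -4272448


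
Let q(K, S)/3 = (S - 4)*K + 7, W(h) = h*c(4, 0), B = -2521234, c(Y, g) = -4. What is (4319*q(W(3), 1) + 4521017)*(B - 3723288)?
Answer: -31710731795696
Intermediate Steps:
W(h) = -4*h (W(h) = h*(-4) = -4*h)
q(K, S) = 21 + 3*K*(-4 + S) (q(K, S) = 3*((S - 4)*K + 7) = 3*((-4 + S)*K + 7) = 3*(K*(-4 + S) + 7) = 3*(7 + K*(-4 + S)) = 21 + 3*K*(-4 + S))
(4319*q(W(3), 1) + 4521017)*(B - 3723288) = (4319*(21 - (-48)*3 + 3*(-4*3)*1) + 4521017)*(-2521234 - 3723288) = (4319*(21 - 12*(-12) + 3*(-12)*1) + 4521017)*(-6244522) = (4319*(21 + 144 - 36) + 4521017)*(-6244522) = (4319*129 + 4521017)*(-6244522) = (557151 + 4521017)*(-6244522) = 5078168*(-6244522) = -31710731795696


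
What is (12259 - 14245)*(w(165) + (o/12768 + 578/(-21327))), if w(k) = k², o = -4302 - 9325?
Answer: -817918087838259/15127952 ≈ -5.4067e+7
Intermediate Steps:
o = -13627
(12259 - 14245)*(w(165) + (o/12768 + 578/(-21327))) = (12259 - 14245)*(165² + (-13627/12768 + 578/(-21327))) = -1986*(27225 + (-13627*1/12768 + 578*(-1/21327))) = -1986*(27225 + (-13627/12768 - 578/21327)) = -1986*(27225 - 33111437/30255904) = -1986*823683874963/30255904 = -817918087838259/15127952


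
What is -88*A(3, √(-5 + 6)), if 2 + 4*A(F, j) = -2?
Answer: 88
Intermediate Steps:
A(F, j) = -1 (A(F, j) = -½ + (¼)*(-2) = -½ - ½ = -1)
-88*A(3, √(-5 + 6)) = -88*(-1) = 88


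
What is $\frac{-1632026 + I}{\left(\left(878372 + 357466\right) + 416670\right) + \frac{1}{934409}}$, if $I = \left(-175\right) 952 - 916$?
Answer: $- \frac{1681508240678}{1544118347773} \approx -1.089$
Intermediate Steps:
$I = -167516$ ($I = -166600 - 916 = -167516$)
$\frac{-1632026 + I}{\left(\left(878372 + 357466\right) + 416670\right) + \frac{1}{934409}} = \frac{-1632026 - 167516}{\left(\left(878372 + 357466\right) + 416670\right) + \frac{1}{934409}} = - \frac{1799542}{\left(1235838 + 416670\right) + \frac{1}{934409}} = - \frac{1799542}{1652508 + \frac{1}{934409}} = - \frac{1799542}{\frac{1544118347773}{934409}} = \left(-1799542\right) \frac{934409}{1544118347773} = - \frac{1681508240678}{1544118347773}$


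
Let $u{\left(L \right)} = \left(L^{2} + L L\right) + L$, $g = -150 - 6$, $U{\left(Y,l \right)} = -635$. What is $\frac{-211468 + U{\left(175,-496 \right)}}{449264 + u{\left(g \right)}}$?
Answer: $- \frac{212103}{497780} \approx -0.4261$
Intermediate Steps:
$g = -156$ ($g = -150 - 6 = -156$)
$u{\left(L \right)} = L + 2 L^{2}$ ($u{\left(L \right)} = \left(L^{2} + L^{2}\right) + L = 2 L^{2} + L = L + 2 L^{2}$)
$\frac{-211468 + U{\left(175,-496 \right)}}{449264 + u{\left(g \right)}} = \frac{-211468 - 635}{449264 - 156 \left(1 + 2 \left(-156\right)\right)} = - \frac{212103}{449264 - 156 \left(1 - 312\right)} = - \frac{212103}{449264 - -48516} = - \frac{212103}{449264 + 48516} = - \frac{212103}{497780}$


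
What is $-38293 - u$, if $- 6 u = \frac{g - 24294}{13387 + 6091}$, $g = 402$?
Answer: $- \frac{372937518}{9739} \approx -38293.0$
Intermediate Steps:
$u = \frac{1991}{9739}$ ($u = - \frac{\left(402 - 24294\right) \frac{1}{13387 + 6091}}{6} = - \frac{\left(-23892\right) \frac{1}{19478}}{6} = \left(- \frac{1}{6}\right) \left(- \frac{11946}{9739}\right) = \frac{1991}{9739} \approx 0.20444$)
$-38293 - u = -38293 - \frac{1991}{9739} = - \frac{372937518}{9739}$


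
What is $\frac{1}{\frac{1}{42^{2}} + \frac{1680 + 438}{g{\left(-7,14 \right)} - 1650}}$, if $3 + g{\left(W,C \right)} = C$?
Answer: $- \frac{2891196}{3734513} \approx -0.77418$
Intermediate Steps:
$g{\left(W,C \right)} = -3 + C$
$\frac{1}{\frac{1}{42^{2}} + \frac{1680 + 438}{g{\left(-7,14 \right)} - 1650}} = \frac{1}{\frac{1}{42^{2}} + \frac{1680 + 438}{\left(-3 + 14\right) - 1650}} = \frac{1}{\frac{1}{1764} + \frac{2118}{11 - 1650}} = \frac{1}{\frac{1}{1764} + \frac{2118}{-1639}} = \frac{1}{\frac{1}{1764} + 2118 \left(- \frac{1}{1639}\right)} = \frac{1}{\frac{1}{1764} - \frac{2118}{1639}} = \frac{1}{- \frac{3734513}{2891196}} = - \frac{2891196}{3734513}$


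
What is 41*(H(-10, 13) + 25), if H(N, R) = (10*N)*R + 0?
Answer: -52275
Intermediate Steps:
H(N, R) = 10*N*R (H(N, R) = 10*N*R + 0 = 10*N*R)
41*(H(-10, 13) + 25) = 41*(10*(-10)*13 + 25) = 41*(-1300 + 25) = 41*(-1275) = -52275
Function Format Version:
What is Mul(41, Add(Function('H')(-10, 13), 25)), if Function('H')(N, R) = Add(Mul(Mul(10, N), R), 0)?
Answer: -52275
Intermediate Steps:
Function('H')(N, R) = Mul(10, N, R) (Function('H')(N, R) = Add(Mul(10, N, R), 0) = Mul(10, N, R))
Mul(41, Add(Function('H')(-10, 13), 25)) = Mul(41, Add(Mul(10, -10, 13), 25)) = Mul(41, Add(-1300, 25)) = Mul(41, -1275) = -52275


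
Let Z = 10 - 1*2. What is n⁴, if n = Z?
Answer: 4096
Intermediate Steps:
Z = 8 (Z = 10 - 2 = 8)
n = 8
n⁴ = 8⁴ = 4096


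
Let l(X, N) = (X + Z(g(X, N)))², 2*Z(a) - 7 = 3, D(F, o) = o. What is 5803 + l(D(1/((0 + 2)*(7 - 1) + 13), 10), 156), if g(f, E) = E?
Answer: 6028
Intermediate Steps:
Z(a) = 5 (Z(a) = 7/2 + (½)*3 = 7/2 + 3/2 = 5)
l(X, N) = (5 + X)² (l(X, N) = (X + 5)² = (5 + X)²)
5803 + l(D(1/((0 + 2)*(7 - 1) + 13), 10), 156) = 5803 + (5 + 10)² = 5803 + 15² = 5803 + 225 = 6028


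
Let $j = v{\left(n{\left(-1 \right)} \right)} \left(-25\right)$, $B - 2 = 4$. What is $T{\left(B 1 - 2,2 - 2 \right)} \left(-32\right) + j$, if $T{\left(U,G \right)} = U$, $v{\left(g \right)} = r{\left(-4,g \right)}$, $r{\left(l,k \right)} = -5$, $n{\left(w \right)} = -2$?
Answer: $-3$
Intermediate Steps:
$B = 6$ ($B = 2 + 4 = 6$)
$v{\left(g \right)} = -5$
$j = 125$ ($j = \left(-5\right) \left(-25\right) = 125$)
$T{\left(B 1 - 2,2 - 2 \right)} \left(-32\right) + j = \left(6 \cdot 1 - 2\right) \left(-32\right) + 125 = \left(6 - 2\right) \left(-32\right) + 125 = 4 \left(-32\right) + 125 = -128 + 125 = -3$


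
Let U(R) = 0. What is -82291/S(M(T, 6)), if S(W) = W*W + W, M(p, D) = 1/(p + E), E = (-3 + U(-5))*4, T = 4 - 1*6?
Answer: 16129036/13 ≈ 1.2407e+6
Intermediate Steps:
T = -2 (T = 4 - 6 = -2)
E = -12 (E = (-3 + 0)*4 = -3*4 = -12)
M(p, D) = 1/(-12 + p) (M(p, D) = 1/(p - 12) = 1/(-12 + p))
S(W) = W + W**2 (S(W) = W**2 + W = W + W**2)
-82291/S(M(T, 6)) = -82291*(-12 - 2)/(1 + 1/(-12 - 2)) = -82291*(-14/(1 + 1/(-14))) = -82291*(-14/(1 - 1/14)) = -82291/((-1/14*13/14)) = -82291/(-13/196) = -82291*(-196/13) = 16129036/13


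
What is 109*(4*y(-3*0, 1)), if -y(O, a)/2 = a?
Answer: -872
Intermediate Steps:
y(O, a) = -2*a
109*(4*y(-3*0, 1)) = 109*(4*(-2*1)) = 109*(4*(-2)) = 109*(-8) = -872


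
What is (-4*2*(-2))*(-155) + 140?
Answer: -2340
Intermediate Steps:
(-4*2*(-2))*(-155) + 140 = -8*(-2)*(-155) + 140 = 16*(-155) + 140 = -2480 + 140 = -2340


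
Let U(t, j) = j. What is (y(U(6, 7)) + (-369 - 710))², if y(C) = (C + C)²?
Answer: 779689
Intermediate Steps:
y(C) = 4*C² (y(C) = (2*C)² = 4*C²)
(y(U(6, 7)) + (-369 - 710))² = (4*7² + (-369 - 710))² = (4*49 - 1079)² = (196 - 1079)² = (-883)² = 779689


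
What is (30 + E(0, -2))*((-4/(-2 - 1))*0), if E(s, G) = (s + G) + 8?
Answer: 0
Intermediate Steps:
E(s, G) = 8 + G + s (E(s, G) = (G + s) + 8 = 8 + G + s)
(30 + E(0, -2))*((-4/(-2 - 1))*0) = (30 + (8 - 2 + 0))*((-4/(-2 - 1))*0) = (30 + 6)*((-4/(-3))*0) = 36*(-1/3*(-4)*0) = 36*((4/3)*0) = 36*0 = 0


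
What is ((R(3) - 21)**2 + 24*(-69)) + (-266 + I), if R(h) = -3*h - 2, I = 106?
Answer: -792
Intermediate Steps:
R(h) = -2 - 3*h
((R(3) - 21)**2 + 24*(-69)) + (-266 + I) = (((-2 - 3*3) - 21)**2 + 24*(-69)) + (-266 + 106) = (((-2 - 9) - 21)**2 - 1656) - 160 = ((-11 - 21)**2 - 1656) - 160 = ((-32)**2 - 1656) - 160 = (1024 - 1656) - 160 = -632 - 160 = -792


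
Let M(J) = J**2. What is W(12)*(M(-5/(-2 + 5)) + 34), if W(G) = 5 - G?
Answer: -2317/9 ≈ -257.44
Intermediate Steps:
W(12)*(M(-5/(-2 + 5)) + 34) = (5 - 1*12)*((-5/(-2 + 5))**2 + 34) = (5 - 12)*((-5/3)**2 + 34) = -7*((-5*1/3)**2 + 34) = -7*((-5/3)**2 + 34) = -7*(25/9 + 34) = -7*331/9 = -2317/9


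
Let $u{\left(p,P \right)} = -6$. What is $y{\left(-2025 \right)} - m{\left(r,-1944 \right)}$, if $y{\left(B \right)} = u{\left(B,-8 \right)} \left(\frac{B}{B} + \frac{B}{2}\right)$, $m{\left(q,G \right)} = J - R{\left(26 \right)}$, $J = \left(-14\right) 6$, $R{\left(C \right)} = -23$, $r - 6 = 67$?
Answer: $6130$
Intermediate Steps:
$r = 73$ ($r = 6 + 67 = 73$)
$J = -84$
$m{\left(q,G \right)} = -61$ ($m{\left(q,G \right)} = -84 - -23 = -84 + 23 = -61$)
$y{\left(B \right)} = -6 - 3 B$ ($y{\left(B \right)} = - 6 \left(\frac{B}{B} + \frac{B}{2}\right) = - 6 \left(1 + B \frac{1}{2}\right) = - 6 \left(1 + \frac{B}{2}\right) = -6 - 3 B$)
$y{\left(-2025 \right)} - m{\left(r,-1944 \right)} = \left(-6 - -6075\right) - -61 = \left(-6 + 6075\right) + 61 = 6069 + 61 = 6130$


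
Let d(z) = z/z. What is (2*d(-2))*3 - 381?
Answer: -375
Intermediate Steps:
d(z) = 1
(2*d(-2))*3 - 381 = (2*1)*3 - 381 = 2*3 - 381 = 6 - 381 = -375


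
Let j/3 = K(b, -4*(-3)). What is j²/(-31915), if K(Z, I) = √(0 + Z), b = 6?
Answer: -54/31915 ≈ -0.0016920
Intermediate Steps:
K(Z, I) = √Z
j = 3*√6 ≈ 7.3485
j²/(-31915) = (3*√6)²/(-31915) = 54*(-1/31915) = -54/31915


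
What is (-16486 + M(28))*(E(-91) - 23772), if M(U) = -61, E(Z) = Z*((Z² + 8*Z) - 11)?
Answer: 11749925418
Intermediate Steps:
E(Z) = Z*(-11 + Z² + 8*Z)
(-16486 + M(28))*(E(-91) - 23772) = (-16486 - 61)*(-91*(-11 + (-91)² + 8*(-91)) - 23772) = -16547*(-91*(-11 + 8281 - 728) - 23772) = -16547*(-91*7542 - 23772) = -16547*(-686322 - 23772) = -16547*(-710094) = 11749925418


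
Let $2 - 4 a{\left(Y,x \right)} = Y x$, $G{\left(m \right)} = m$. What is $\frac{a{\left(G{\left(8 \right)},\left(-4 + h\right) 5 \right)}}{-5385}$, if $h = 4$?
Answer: $- \frac{1}{10770} \approx -9.2851 \cdot 10^{-5}$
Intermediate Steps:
$a{\left(Y,x \right)} = \frac{1}{2} - \frac{Y x}{4}$
$\frac{a{\left(G{\left(8 \right)},\left(-4 + h\right) 5 \right)}}{-5385} = \frac{\frac{1}{2} - 2 \left(-4 + 4\right) 5}{-5385} = \left(\frac{1}{2} - 2 \cdot 0 \cdot 5\right) \left(- \frac{1}{5385}\right) = \left(\frac{1}{2} - 2 \cdot 0\right) \left(- \frac{1}{5385}\right) = \left(\frac{1}{2} + 0\right) \left(- \frac{1}{5385}\right) = \frac{1}{2} \left(- \frac{1}{5385}\right) = - \frac{1}{10770}$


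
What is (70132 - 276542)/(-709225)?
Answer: 41282/141845 ≈ 0.29104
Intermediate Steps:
(70132 - 276542)/(-709225) = -206410*(-1/709225) = 41282/141845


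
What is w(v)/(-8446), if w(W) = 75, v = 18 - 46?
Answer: -75/8446 ≈ -0.0088799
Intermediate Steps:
v = -28
w(v)/(-8446) = 75/(-8446) = 75*(-1/8446) = -75/8446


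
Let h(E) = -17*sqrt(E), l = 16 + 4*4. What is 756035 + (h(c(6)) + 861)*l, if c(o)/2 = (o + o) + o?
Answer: 780323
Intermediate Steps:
l = 32 (l = 16 + 16 = 32)
c(o) = 6*o (c(o) = 2*((o + o) + o) = 2*(2*o + o) = 2*(3*o) = 6*o)
756035 + (h(c(6)) + 861)*l = 756035 + (-17*sqrt(6*6) + 861)*32 = 756035 + (-17*sqrt(36) + 861)*32 = 756035 + (-17*6 + 861)*32 = 756035 + (-102 + 861)*32 = 756035 + 759*32 = 756035 + 24288 = 780323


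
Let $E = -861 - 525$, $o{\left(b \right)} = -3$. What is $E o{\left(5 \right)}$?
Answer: $4158$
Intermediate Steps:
$E = -1386$ ($E = -861 - 525 = -1386$)
$E o{\left(5 \right)} = \left(-1386\right) \left(-3\right) = 4158$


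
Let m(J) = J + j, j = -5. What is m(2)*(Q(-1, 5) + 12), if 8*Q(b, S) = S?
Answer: -303/8 ≈ -37.875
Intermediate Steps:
m(J) = -5 + J (m(J) = J - 5 = -5 + J)
Q(b, S) = S/8
m(2)*(Q(-1, 5) + 12) = (-5 + 2)*((⅛)*5 + 12) = -3*(5/8 + 12) = -3*101/8 = -303/8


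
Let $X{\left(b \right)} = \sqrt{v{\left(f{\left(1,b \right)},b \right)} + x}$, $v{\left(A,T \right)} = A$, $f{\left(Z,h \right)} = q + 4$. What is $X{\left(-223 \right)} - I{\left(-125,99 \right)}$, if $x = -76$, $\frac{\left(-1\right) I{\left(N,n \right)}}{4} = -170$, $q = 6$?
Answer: $-680 + i \sqrt{66} \approx -680.0 + 8.124 i$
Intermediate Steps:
$I{\left(N,n \right)} = 680$ ($I{\left(N,n \right)} = \left(-4\right) \left(-170\right) = 680$)
$f{\left(Z,h \right)} = 10$ ($f{\left(Z,h \right)} = 6 + 4 = 10$)
$X{\left(b \right)} = i \sqrt{66}$ ($X{\left(b \right)} = \sqrt{10 - 76} = \sqrt{-66} = i \sqrt{66}$)
$X{\left(-223 \right)} - I{\left(-125,99 \right)} = i \sqrt{66} - 680 = -680 + i \sqrt{66}$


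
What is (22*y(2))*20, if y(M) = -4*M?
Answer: -3520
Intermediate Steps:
(22*y(2))*20 = (22*(-4*2))*20 = (22*(-8))*20 = -176*20 = -3520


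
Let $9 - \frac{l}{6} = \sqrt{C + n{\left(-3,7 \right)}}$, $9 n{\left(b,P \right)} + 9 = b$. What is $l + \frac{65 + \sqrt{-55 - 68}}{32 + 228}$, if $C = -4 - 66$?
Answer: $\frac{217}{4} - 2 i \sqrt{642} + \frac{i \sqrt{123}}{260} \approx 54.25 - 50.633 i$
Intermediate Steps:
$n{\left(b,P \right)} = -1 + \frac{b}{9}$
$C = -70$
$l = 54 - 2 i \sqrt{642}$ ($l = 54 - 6 \sqrt{-70 + \left(-1 + \frac{1}{9} \left(-3\right)\right)} = 54 - 6 \sqrt{-70 - \frac{4}{3}} = 54 - 6 \sqrt{- \frac{214}{3}} = 54 - 6 \frac{i \sqrt{642}}{3} = 54 - 2 i \sqrt{642} \approx 54.0 - 50.675 i$)
$l + \frac{65 + \sqrt{-55 - 68}}{32 + 228} = \left(54 - 2 i \sqrt{642}\right) + \frac{65 + \sqrt{-55 - 68}}{32 + 228} = \left(54 - 2 i \sqrt{642}\right) + \frac{65 + \sqrt{-123}}{260} = \left(54 - 2 i \sqrt{642}\right) + \left(65 + i \sqrt{123}\right) \frac{1}{260} = \left(54 - 2 i \sqrt{642}\right) + \left(\frac{1}{4} + \frac{i \sqrt{123}}{260}\right) = \frac{217}{4} - 2 i \sqrt{642} + \frac{i \sqrt{123}}{260}$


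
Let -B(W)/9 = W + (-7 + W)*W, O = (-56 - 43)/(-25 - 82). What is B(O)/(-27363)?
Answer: -161271/104426329 ≈ -0.0015444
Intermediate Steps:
O = 99/107 (O = -99/(-107) = -99*(-1/107) = 99/107 ≈ 0.92523)
B(W) = -9*W - 9*W*(-7 + W) (B(W) = -9*(W + (-7 + W)*W) = -9*(W + W*(-7 + W)) = -9*W - 9*W*(-7 + W))
B(O)/(-27363) = (9*(99/107)*(6 - 1*99/107))/(-27363) = (9*(99/107)*(6 - 99/107))*(-1/27363) = (9*(99/107)*(543/107))*(-1/27363) = (483813/11449)*(-1/27363) = -161271/104426329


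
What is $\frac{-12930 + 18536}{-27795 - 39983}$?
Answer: $- \frac{2803}{33889} \approx -0.082711$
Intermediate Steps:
$\frac{-12930 + 18536}{-27795 - 39983} = \frac{5606}{-67778} = 5606 \left(- \frac{1}{67778}\right) = - \frac{2803}{33889}$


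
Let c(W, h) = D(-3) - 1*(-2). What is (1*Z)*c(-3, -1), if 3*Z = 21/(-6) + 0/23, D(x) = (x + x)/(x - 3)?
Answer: -7/2 ≈ -3.5000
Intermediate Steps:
D(x) = 2*x/(-3 + x) (D(x) = (2*x)/(-3 + x) = 2*x/(-3 + x))
c(W, h) = 3 (c(W, h) = 2*(-3)/(-3 - 3) - 1*(-2) = 2*(-3)/(-6) + 2 = 2*(-3)*(-1/6) + 2 = 1 + 2 = 3)
Z = -7/6 (Z = (21/(-6) + 0/23)/3 = (21*(-1/6) + 0*(1/23))/3 = (-7/2 + 0)/3 = (1/3)*(-7/2) = -7/6 ≈ -1.1667)
(1*Z)*c(-3, -1) = (1*(-7/6))*3 = -7/6*3 = -7/2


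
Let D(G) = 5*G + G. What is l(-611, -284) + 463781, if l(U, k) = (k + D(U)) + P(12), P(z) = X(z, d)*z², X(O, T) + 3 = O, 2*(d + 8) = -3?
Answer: 461127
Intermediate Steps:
d = -19/2 (d = -8 + (½)*(-3) = -8 - 3/2 = -19/2 ≈ -9.5000)
X(O, T) = -3 + O
D(G) = 6*G
P(z) = z²*(-3 + z) (P(z) = (-3 + z)*z² = z²*(-3 + z))
l(U, k) = 1296 + k + 6*U (l(U, k) = (k + 6*U) + 12²*(-3 + 12) = (k + 6*U) + 144*9 = (k + 6*U) + 1296 = 1296 + k + 6*U)
l(-611, -284) + 463781 = (1296 - 284 + 6*(-611)) + 463781 = (1296 - 284 - 3666) + 463781 = -2654 + 463781 = 461127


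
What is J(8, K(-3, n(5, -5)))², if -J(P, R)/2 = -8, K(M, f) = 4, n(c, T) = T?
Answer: 256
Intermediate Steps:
J(P, R) = 16 (J(P, R) = -2*(-8) = 16)
J(8, K(-3, n(5, -5)))² = 16² = 256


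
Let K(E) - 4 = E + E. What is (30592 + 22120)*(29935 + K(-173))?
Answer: 1559906216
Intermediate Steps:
K(E) = 4 + 2*E (K(E) = 4 + (E + E) = 4 + 2*E)
(30592 + 22120)*(29935 + K(-173)) = (30592 + 22120)*(29935 + (4 + 2*(-173))) = 52712*(29935 + (4 - 346)) = 52712*(29935 - 342) = 52712*29593 = 1559906216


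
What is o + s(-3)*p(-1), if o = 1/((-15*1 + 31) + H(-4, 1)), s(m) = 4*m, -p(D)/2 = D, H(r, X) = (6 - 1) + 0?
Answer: -503/21 ≈ -23.952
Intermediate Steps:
H(r, X) = 5 (H(r, X) = 5 + 0 = 5)
p(D) = -2*D
o = 1/21 (o = 1/((-15*1 + 31) + 5) = 1/((-15 + 31) + 5) = 1/(16 + 5) = 1/21 ≈ 0.047619)
o + s(-3)*p(-1) = 1/21 + (4*(-3))*(-2*(-1)) = 1/21 - 12*2 = 1/21 - 24 = -503/21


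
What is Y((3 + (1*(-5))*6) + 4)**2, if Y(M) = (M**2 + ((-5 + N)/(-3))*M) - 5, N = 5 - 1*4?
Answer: 2190400/9 ≈ 2.4338e+5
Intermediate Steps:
N = 1 (N = 5 - 4 = 1)
Y(M) = -5 + M**2 + 4*M/3 (Y(M) = (M**2 + ((-5 + 1)/(-3))*M) - 5 = (M**2 + (-4*(-1/3))*M) - 5 = (M**2 + 4*M/3) - 5 = -5 + M**2 + 4*M/3)
Y((3 + (1*(-5))*6) + 4)**2 = (-5 + ((3 + (1*(-5))*6) + 4)**2 + 4*((3 + (1*(-5))*6) + 4)/3)**2 = (-5 + ((3 - 5*6) + 4)**2 + 4*((3 - 5*6) + 4)/3)**2 = (-5 + ((3 - 30) + 4)**2 + 4*((3 - 30) + 4)/3)**2 = (-5 + (-27 + 4)**2 + 4*(-27 + 4)/3)**2 = (-5 + (-23)**2 + (4/3)*(-23))**2 = (-5 + 529 - 92/3)**2 = (1480/3)**2 = 2190400/9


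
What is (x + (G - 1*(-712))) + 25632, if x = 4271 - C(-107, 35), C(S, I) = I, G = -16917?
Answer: 13663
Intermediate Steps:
x = 4236 (x = 4271 - 1*35 = 4271 - 35 = 4236)
(x + (G - 1*(-712))) + 25632 = (4236 + (-16917 - 1*(-712))) + 25632 = (4236 + (-16917 + 712)) + 25632 = (4236 - 16205) + 25632 = -11969 + 25632 = 13663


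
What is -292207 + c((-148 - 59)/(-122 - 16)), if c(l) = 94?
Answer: -292113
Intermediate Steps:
-292207 + c((-148 - 59)/(-122 - 16)) = -292207 + 94 = -292113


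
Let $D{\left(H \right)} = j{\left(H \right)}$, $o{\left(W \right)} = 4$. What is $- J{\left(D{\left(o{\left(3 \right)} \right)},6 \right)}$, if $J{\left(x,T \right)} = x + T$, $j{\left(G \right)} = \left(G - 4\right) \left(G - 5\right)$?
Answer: $-6$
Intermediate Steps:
$j{\left(G \right)} = \left(-5 + G\right) \left(-4 + G\right)$ ($j{\left(G \right)} = \left(-4 + G\right) \left(-5 + G\right) = \left(-5 + G\right) \left(-4 + G\right)$)
$D{\left(H \right)} = 20 + H^{2} - 9 H$
$J{\left(x,T \right)} = T + x$
$- J{\left(D{\left(o{\left(3 \right)} \right)},6 \right)} = - (6 + \left(20 + 4^{2} - 36\right)) = - (6 + \left(20 + 16 - 36\right)) = - (6 + 0) = \left(-1\right) 6 = -6$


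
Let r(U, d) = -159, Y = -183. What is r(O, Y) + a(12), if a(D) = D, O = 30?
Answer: -147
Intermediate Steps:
r(O, Y) + a(12) = -159 + 12 = -147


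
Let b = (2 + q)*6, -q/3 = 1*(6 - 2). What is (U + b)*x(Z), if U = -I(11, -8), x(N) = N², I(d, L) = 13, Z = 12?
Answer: -10512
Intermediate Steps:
q = -12 (q = -3*(6 - 2) = -3*4 = -12)
U = -13 (U = -1*13 = -13)
b = -60 (b = (2 - 12)*6 = -10*6 = -60)
(U + b)*x(Z) = (-13 - 60)*12² = -73*144 = -10512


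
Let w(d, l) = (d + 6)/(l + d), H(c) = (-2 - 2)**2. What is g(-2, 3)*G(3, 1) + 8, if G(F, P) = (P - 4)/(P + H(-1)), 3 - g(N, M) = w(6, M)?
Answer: 131/17 ≈ 7.7059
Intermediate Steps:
H(c) = 16 (H(c) = (-4)**2 = 16)
w(d, l) = (6 + d)/(d + l)
g(N, M) = 3 - 12/(6 + M) (g(N, M) = 3 - (6 + 6)/(6 + M) = 3 - 12/(6 + M))
G(F, P) = (-4 + P)/(16 + P) (G(F, P) = (P - 4)/(P + 16) = (-4 + P)/(16 + P))
g(-2, 3)*G(3, 1) + 8 = (3*(2 + 3)/(6 + 3))*((-4 + 1)/(16 + 1)) + 8 = (3*5/9)*(-3/17) + 8 = (3*(1/9)*5)*((1/17)*(-3)) + 8 = (5/3)*(-3/17) + 8 = -5/17 + 8 = 131/17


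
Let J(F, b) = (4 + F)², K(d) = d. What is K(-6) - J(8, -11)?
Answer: -150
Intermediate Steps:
K(-6) - J(8, -11) = -6 - (4 + 8)² = -6 - 1*12² = -6 - 1*144 = -6 - 144 = -150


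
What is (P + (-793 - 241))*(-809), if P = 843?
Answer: 154519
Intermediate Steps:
(P + (-793 - 241))*(-809) = (843 + (-793 - 241))*(-809) = (843 - 1034)*(-809) = -191*(-809) = 154519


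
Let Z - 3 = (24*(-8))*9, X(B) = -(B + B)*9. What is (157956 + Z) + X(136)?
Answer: 153783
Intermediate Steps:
X(B) = -18*B (X(B) = -2*B*9 = -18*B)
Z = -1725 (Z = 3 + (24*(-8))*9 = 3 - 192*9 = 3 - 1728 = -1725)
(157956 + Z) + X(136) = (157956 - 1725) - 18*136 = 156231 - 2448 = 153783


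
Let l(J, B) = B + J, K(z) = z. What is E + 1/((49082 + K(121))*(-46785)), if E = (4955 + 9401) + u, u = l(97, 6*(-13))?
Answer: 33090708853124/2301962355 ≈ 14375.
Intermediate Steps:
u = 19 (u = 6*(-13) + 97 = -78 + 97 = 19)
E = 14375 (E = (4955 + 9401) + 19 = 14356 + 19 = 14375)
E + 1/((49082 + K(121))*(-46785)) = 14375 + 1/((49082 + 121)*(-46785)) = 14375 - 1/46785/49203 = 14375 + (1/49203)*(-1/46785) = 14375 - 1/2301962355 = 33090708853124/2301962355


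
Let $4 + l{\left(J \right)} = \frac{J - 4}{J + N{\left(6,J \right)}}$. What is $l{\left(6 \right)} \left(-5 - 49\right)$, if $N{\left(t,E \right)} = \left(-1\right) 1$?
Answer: $\frac{972}{5} \approx 194.4$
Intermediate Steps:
$N{\left(t,E \right)} = -1$
$l{\left(J \right)} = -4 + \frac{-4 + J}{-1 + J}$ ($l{\left(J \right)} = -4 + \frac{J - 4}{J - 1} = -4 + \frac{-4 + J}{-1 + J}$)
$l{\left(6 \right)} \left(-5 - 49\right) = \left(-3\right) 6 \frac{1}{-1 + 6} \left(-5 - 49\right) = \left(-3\right) 6 \cdot \frac{1}{5} \left(-54\right) = \left(- \frac{18}{5}\right) \left(-54\right) = \frac{972}{5}$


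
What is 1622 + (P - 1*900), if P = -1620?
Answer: -898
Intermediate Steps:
1622 + (P - 1*900) = 1622 + (-1620 - 1*900) = 1622 + (-1620 - 900) = 1622 - 2520 = -898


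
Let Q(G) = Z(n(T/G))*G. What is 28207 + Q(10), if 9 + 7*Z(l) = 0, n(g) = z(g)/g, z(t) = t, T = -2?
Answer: 197359/7 ≈ 28194.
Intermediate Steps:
n(g) = 1 (n(g) = g/g = 1)
Z(l) = -9/7 (Z(l) = -9/7 + (⅐)*0 = -9/7 + 0 = -9/7)
Q(G) = -9*G/7
28207 + Q(10) = 28207 - 9/7*10 = 28207 - 90/7 = 197359/7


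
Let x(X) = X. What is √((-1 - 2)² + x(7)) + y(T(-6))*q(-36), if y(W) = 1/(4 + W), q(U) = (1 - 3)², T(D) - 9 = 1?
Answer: 30/7 ≈ 4.2857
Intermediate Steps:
T(D) = 10 (T(D) = 9 + 1 = 10)
q(U) = 4 (q(U) = (-2)² = 4)
√((-1 - 2)² + x(7)) + y(T(-6))*q(-36) = √((-1 - 2)² + 7) + 4/(4 + 10) = √((-3)² + 7) + 4/14 = √(9 + 7) + (1/14)*4 = √16 + 2/7 = 4 + 2/7 = 30/7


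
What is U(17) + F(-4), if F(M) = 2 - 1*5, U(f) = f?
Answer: 14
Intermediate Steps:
F(M) = -3 (F(M) = 2 - 5 = -3)
U(17) + F(-4) = 17 - 3 = 14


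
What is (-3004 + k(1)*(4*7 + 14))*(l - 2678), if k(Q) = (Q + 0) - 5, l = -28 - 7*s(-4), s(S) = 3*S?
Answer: 8316984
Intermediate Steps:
l = 56 (l = -28 - 21*(-4) = -28 - 7*(-12) = -28 + 84 = 56)
k(Q) = -5 + Q (k(Q) = Q - 5 = -5 + Q)
(-3004 + k(1)*(4*7 + 14))*(l - 2678) = (-3004 + (-5 + 1)*(4*7 + 14))*(56 - 2678) = (-3004 - 4*(28 + 14))*(-2622) = (-3004 - 4*42)*(-2622) = (-3004 - 168)*(-2622) = -3172*(-2622) = 8316984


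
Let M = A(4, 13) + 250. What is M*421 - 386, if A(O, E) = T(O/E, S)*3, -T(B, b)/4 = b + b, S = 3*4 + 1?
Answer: -26488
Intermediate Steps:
S = 13 (S = 12 + 1 = 13)
T(B, b) = -8*b (T(B, b) = -4*(b + b) = -8*b)
A(O, E) = -312 (A(O, E) = -8*13*3 = -104*3 = -312)
M = -62 (M = -312 + 250 = -62)
M*421 - 386 = -62*421 - 386 = -26102 - 386 = -26488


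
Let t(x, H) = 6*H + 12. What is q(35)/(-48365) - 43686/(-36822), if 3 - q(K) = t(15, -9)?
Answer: 4139640/3491953 ≈ 1.1855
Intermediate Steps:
t(x, H) = 12 + 6*H
q(K) = 45 (q(K) = 3 - (12 + 6*(-9)) = 3 - (12 - 54) = 3 - 1*(-42) = 3 + 42 = 45)
q(35)/(-48365) - 43686/(-36822) = 45/(-48365) - 43686/(-36822) = 45*(-1/48365) - 43686*(-1/36822) = -9/9673 + 7281/6137 = 4139640/3491953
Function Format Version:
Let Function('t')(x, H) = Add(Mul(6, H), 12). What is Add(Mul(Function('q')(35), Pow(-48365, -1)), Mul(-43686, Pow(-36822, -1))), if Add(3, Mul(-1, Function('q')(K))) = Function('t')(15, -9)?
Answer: Rational(4139640, 3491953) ≈ 1.1855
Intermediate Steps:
Function('t')(x, H) = Add(12, Mul(6, H))
Function('q')(K) = 45 (Function('q')(K) = Add(3, Mul(-1, Add(12, Mul(6, -9)))) = Add(3, Mul(-1, Add(12, -54))) = Add(3, Mul(-1, -42)) = Add(3, 42) = 45)
Add(Mul(Function('q')(35), Pow(-48365, -1)), Mul(-43686, Pow(-36822, -1))) = Add(Mul(45, Pow(-48365, -1)), Mul(-43686, Pow(-36822, -1))) = Add(Mul(45, Rational(-1, 48365)), Mul(-43686, Rational(-1, 36822))) = Add(Rational(-9, 9673), Rational(7281, 6137)) = Rational(4139640, 3491953)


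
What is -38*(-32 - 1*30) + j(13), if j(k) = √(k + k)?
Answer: 2356 + √26 ≈ 2361.1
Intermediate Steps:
j(k) = √2*√k (j(k) = √(2*k) = √2*√k)
-38*(-32 - 1*30) + j(13) = -38*(-32 - 1*30) + √2*√13 = -38*(-32 - 30) + √26 = -38*(-62) + √26 = 2356 + √26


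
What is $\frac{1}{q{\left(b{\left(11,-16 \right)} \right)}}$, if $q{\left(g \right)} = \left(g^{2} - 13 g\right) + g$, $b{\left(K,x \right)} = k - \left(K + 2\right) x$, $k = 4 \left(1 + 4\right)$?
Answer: $\frac{1}{49248} \approx 2.0305 \cdot 10^{-5}$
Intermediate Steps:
$k = 20$ ($k = 4 \cdot 5 = 20$)
$b{\left(K,x \right)} = 20 - x \left(2 + K\right)$ ($b{\left(K,x \right)} = 20 - \left(K + 2\right) x = 20 - \left(2 + K\right) x = 20 - x \left(2 + K\right)$)
$q{\left(g \right)} = g^{2} - 12 g$
$\frac{1}{q{\left(b{\left(11,-16 \right)} \right)}} = \frac{1}{\left(20 - -32 - 11 \left(-16\right)\right) \left(-12 - \left(-52 - 176\right)\right)} = \frac{1}{\left(20 + 32 + 176\right) \left(-12 + \left(20 + 32 + 176\right)\right)} = \frac{1}{228 \left(-12 + 228\right)} = \frac{1}{228 \cdot 216} = \frac{1}{49248}$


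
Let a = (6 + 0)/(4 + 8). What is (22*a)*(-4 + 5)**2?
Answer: 11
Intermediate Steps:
a = 1/2 (a = 6/12 = 6*(1/12) = 1/2 ≈ 0.50000)
(22*a)*(-4 + 5)**2 = (22*(1/2))*(-4 + 5)**2 = 11*1**2 = 11*1 = 11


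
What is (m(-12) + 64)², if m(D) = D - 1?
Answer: 2601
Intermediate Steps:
m(D) = -1 + D
(m(-12) + 64)² = ((-1 - 12) + 64)² = (-13 + 64)² = 51² = 2601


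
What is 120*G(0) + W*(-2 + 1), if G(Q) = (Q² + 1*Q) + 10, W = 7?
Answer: 1193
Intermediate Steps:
G(Q) = 10 + Q + Q² (G(Q) = (Q² + Q) + 10 = (Q + Q²) + 10 = 10 + Q + Q²)
120*G(0) + W*(-2 + 1) = 120*(10 + 0 + 0²) + 7*(-2 + 1) = 120*(10 + 0 + 0) + 7*(-1) = 120*10 - 7 = 1200 - 7 = 1193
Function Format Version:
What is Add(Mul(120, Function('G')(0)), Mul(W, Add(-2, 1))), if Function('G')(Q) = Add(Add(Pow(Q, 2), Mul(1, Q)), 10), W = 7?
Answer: 1193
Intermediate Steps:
Function('G')(Q) = Add(10, Q, Pow(Q, 2)) (Function('G')(Q) = Add(Add(Pow(Q, 2), Q), 10) = Add(Add(Q, Pow(Q, 2)), 10) = Add(10, Q, Pow(Q, 2)))
Add(Mul(120, Function('G')(0)), Mul(W, Add(-2, 1))) = Add(Mul(120, Add(10, 0, Pow(0, 2))), Mul(7, Add(-2, 1))) = Add(Mul(120, Add(10, 0, 0)), Mul(7, -1)) = Add(Mul(120, 10), -7) = Add(1200, -7) = 1193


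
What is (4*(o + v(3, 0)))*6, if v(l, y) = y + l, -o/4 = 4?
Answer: -312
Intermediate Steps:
o = -16 (o = -4*4 = -16)
v(l, y) = l + y
(4*(o + v(3, 0)))*6 = (4*(-16 + (3 + 0)))*6 = (4*(-16 + 3))*6 = (4*(-13))*6 = -52*6 = -312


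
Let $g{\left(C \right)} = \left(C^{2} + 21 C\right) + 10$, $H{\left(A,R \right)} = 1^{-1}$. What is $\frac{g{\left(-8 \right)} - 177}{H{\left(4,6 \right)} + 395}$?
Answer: $- \frac{271}{396} \approx -0.68434$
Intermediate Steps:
$H{\left(A,R \right)} = 1$
$g{\left(C \right)} = 10 + C^{2} + 21 C$
$\frac{g{\left(-8 \right)} - 177}{H{\left(4,6 \right)} + 395} = \frac{\left(10 + \left(-8\right)^{2} + 21 \left(-8\right)\right) - 177}{1 + 395} = \frac{\left(10 + 64 - 168\right) - 177}{396} = \left(-94 - 177\right) \frac{1}{396} = \left(-271\right) \frac{1}{396} = - \frac{271}{396}$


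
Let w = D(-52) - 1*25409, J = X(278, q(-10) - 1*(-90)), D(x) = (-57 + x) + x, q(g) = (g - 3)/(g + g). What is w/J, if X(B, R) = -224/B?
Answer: 1777115/56 ≈ 31734.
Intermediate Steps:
q(g) = (-3 + g)/(2*g) (q(g) = (-3 + g)/((2*g)) = (-3 + g)*(1/(2*g)) = (-3 + g)/(2*g))
D(x) = -57 + 2*x
J = -112/139 (J = -224/278 = -224*1/278 = -112/139 ≈ -0.80576)
w = -25570 (w = (-57 + 2*(-52)) - 1*25409 = (-57 - 104) - 25409 = -161 - 25409 = -25570)
w/J = -25570/(-112/139) = -25570*(-139/112) = 1777115/56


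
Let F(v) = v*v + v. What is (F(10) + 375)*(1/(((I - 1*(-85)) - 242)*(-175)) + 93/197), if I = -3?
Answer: 252607109/1103200 ≈ 228.98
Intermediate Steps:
F(v) = v + v² (F(v) = v² + v = v + v²)
(F(10) + 375)*(1/(((I - 1*(-85)) - 242)*(-175)) + 93/197) = (10*(1 + 10) + 375)*(1/((-3 - 1*(-85)) - 242*(-175)) + 93/197) = (10*11 + 375)*(-1/175/((-3 + 85) - 242) + 93*(1/197)) = (110 + 375)*(-1/175/(82 - 242) + 93/197) = 485*(-1/175/(-160) + 93/197) = 485*(-1/160*(-1/175) + 93/197) = 485*(1/28000 + 93/197) = 485*(2604197/5516000) = 252607109/1103200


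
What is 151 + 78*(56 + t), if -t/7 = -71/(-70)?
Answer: 19826/5 ≈ 3965.2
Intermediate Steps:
t = -71/10 (t = -(-497)/(-70) = -(-497)*(-1)/70 = -7*71/70 = -71/10 ≈ -7.1000)
151 + 78*(56 + t) = 151 + 78*(56 - 71/10) = 151 + 78*(489/10) = 151 + 19071/5 = 19826/5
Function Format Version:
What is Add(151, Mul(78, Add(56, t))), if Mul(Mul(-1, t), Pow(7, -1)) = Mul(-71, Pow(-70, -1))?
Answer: Rational(19826, 5) ≈ 3965.2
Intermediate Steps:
t = Rational(-71, 10) (t = Mul(-7, Mul(-71, Pow(-70, -1))) = Mul(-7, Mul(-71, Rational(-1, 70))) = Mul(-7, Rational(71, 70)) = Rational(-71, 10) ≈ -7.1000)
Add(151, Mul(78, Add(56, t))) = Add(151, Mul(78, Add(56, Rational(-71, 10)))) = Add(151, Mul(78, Rational(489, 10))) = Add(151, Rational(19071, 5)) = Rational(19826, 5)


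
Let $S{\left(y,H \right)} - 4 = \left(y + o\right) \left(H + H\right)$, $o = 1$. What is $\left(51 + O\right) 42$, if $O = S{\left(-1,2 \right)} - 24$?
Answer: $1302$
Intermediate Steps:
$S{\left(y,H \right)} = 4 + 2 H \left(1 + y\right)$ ($S{\left(y,H \right)} = 4 + \left(y + 1\right) \left(H + H\right) = 4 + \left(1 + y\right) 2 H = 4 + 2 H \left(1 + y\right)$)
$O = -20$ ($O = \left(4 + 2 \cdot 2 + 2 \cdot 2 \left(-1\right)\right) - 24 = \left(4 + 4 - 4\right) - 24 = 4 - 24 = -20$)
$\left(51 + O\right) 42 = \left(51 - 20\right) 42 = 31 \cdot 42 = 1302$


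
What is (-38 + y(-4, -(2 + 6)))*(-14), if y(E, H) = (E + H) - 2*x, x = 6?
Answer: 868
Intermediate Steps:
y(E, H) = -12 + E + H (y(E, H) = (E + H) - 2*6 = (E + H) - 12 = -12 + E + H)
(-38 + y(-4, -(2 + 6)))*(-14) = (-38 + (-12 - 4 - (2 + 6)))*(-14) = (-38 + (-12 - 4 - 1*8))*(-14) = (-38 + (-12 - 4 - 8))*(-14) = (-38 - 24)*(-14) = -62*(-14) = 868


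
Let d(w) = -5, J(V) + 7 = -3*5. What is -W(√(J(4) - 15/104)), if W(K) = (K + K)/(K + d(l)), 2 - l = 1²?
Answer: -4606/4903 + 140*I*√1222/4903 ≈ -0.93942 + 0.99816*I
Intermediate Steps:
J(V) = -22 (J(V) = -7 - 3*5 = -7 - 15 = -22)
l = 1 (l = 2 - 1*1² = 2 - 1*1 = 2 - 1 = 1)
W(K) = 2*K/(-5 + K) (W(K) = (K + K)/(K - 5) = (2*K)/(-5 + K) = 2*K/(-5 + K))
-W(√(J(4) - 15/104)) = -2*√(-22 - 15/104)/(-5 + √(-22 - 15/104)) = -2*√(-2303/104)/(-5 + √(-2303/104)) = -2*7*I*√1222/52/(-5 + 7*I*√1222/52) = -7*I*√1222/(26*(-5 + 7*I*√1222/52))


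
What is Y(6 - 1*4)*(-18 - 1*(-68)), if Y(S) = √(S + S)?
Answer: 100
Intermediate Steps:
Y(S) = √2*√S (Y(S) = √(2*S) = √2*√S)
Y(6 - 1*4)*(-18 - 1*(-68)) = (√2*√(6 - 1*4))*(-18 - 1*(-68)) = (√2*√(6 - 4))*(-18 + 68) = (√2*√2)*50 = 2*50 = 100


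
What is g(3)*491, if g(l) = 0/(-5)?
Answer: 0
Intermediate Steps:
g(l) = 0 (g(l) = 0*(-⅕) = 0)
g(3)*491 = 0*491 = 0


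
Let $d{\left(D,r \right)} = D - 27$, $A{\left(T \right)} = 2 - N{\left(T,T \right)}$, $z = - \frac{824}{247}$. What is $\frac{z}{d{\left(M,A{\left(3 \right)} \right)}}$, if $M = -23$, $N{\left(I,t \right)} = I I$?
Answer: $\frac{412}{6175} \approx 0.066721$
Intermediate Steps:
$N{\left(I,t \right)} = I^{2}$
$z = - \frac{824}{247}$ ($z = \left(-824\right) \frac{1}{247} = - \frac{824}{247} \approx -3.336$)
$A{\left(T \right)} = 2 - T^{2}$
$d{\left(D,r \right)} = -27 + D$
$\frac{z}{d{\left(M,A{\left(3 \right)} \right)}} = - \frac{824}{247 \left(-27 - 23\right)} = - \frac{824}{247 \left(-50\right)} = \left(- \frac{824}{247}\right) \left(- \frac{1}{50}\right) = \frac{412}{6175}$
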